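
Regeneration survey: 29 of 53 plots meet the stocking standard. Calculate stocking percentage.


Formula: Stocking % = stocked plots / total plots * 100
Stocking = 29 / 53 * 100
Stocking = 0.5472 * 100 = 54.7%

54.7


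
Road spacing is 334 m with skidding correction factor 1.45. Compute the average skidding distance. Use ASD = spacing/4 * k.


Formula: ASD = (spacing / 4) * correction
Uncorrected distance = spacing / 4 = 334 / 4 = 83.5 m
ASD = 83.5 * 1.45 = 121 m

121


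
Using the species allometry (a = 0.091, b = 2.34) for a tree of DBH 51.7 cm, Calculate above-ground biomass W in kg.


Formula: W = a * DBH^b  (allometric power law)
DBH^b = 51.7^2.34 = 10222.7531
W = 0.091 * 10222.7531 = 930.3 kg

930.3


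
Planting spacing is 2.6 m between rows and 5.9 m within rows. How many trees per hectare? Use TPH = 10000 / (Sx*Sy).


Formula: TPH = 10000 m^2/ha / (spacing_x * spacing_y)
Area per tree = 2.6 m * 5.9 m = 15.34 m^2
TPH = 10000 / 15.34 = 652 trees/ha

652


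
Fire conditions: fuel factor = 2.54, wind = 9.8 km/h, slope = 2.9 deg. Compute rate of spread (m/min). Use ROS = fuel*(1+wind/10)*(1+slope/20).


Formula: ROS = fuel * (1 + wind/10) * (1 + slope/20)
Wind factor = 1 + 9.8/10 = 1.98
Slope factor = 1 + 2.9/20 = 1.145
ROS = 2.54 * 1.98 * 1.145 = 5.76 m/min

5.76


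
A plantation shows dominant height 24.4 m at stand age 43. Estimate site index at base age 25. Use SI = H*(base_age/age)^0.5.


Formula: SI = H_dom * (base_age / age)^0.5
Age ratio = 25 / 43 = 0.5814
sqrt(age_ratio) = 0.76249
SI = 24.4 * 0.76249 = 18.6 m

18.6


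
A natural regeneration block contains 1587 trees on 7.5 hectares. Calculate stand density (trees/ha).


Formula: Stand Density = N_trees / Area_ha
Density = 1587 trees / 7.5 ha
Density = 212 trees/ha

212


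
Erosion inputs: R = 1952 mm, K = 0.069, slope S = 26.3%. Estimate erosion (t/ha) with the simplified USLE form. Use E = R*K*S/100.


Formula: E = R * K * S / 100  (simplified USLE)
R * K = 1952 * 0.069 = 134.688
E = 134.688 * 26.3 / 100 = 35.42 t/ha

35.42


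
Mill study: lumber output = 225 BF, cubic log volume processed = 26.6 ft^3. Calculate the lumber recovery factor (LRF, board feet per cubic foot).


Formula: LRF = Lumber Output (BF) / Log Input (ft^3)
LRF = 225 BF / 26.6 ft^3
LRF = 8.46 BF/ft^3

8.46


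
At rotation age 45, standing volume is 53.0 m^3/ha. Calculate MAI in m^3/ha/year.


Formula: MAI = Total Volume / Stand Age
MAI = 53.0 m^3/ha / 45 years
MAI = 1.18 m^3/ha/year

1.18


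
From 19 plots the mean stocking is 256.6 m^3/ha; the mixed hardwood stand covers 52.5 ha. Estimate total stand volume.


Formula: Total Volume = Mean Volume per ha * Total Area
Total Volume = 256.6 m^3/ha * 52.5 ha
Total Volume = 13472 m^3

13472


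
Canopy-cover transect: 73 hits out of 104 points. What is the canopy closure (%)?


Formula: Canopy closure = covered points / total points * 100
Closure = 73 / 104 * 100
Closure = 0.7019 * 100 = 70.2%

70.2


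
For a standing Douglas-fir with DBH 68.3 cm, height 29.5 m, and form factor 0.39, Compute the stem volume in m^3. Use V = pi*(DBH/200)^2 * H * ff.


Formula: V = pi * (DBH/200)^2 * H * ff
Radius = DBH/200 = 68.3/200 = 0.3415 m
Radius^2 = 0.3415^2 = 0.11662225 m^2
V = pi * 0.11662225 * 29.5 * 0.39
V = 4.215 m^3

4.215


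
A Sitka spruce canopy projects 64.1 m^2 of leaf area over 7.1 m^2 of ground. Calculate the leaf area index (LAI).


Formula: LAI = total leaf area / ground area  (dimensionless)
LAI = 64.1 m^2 / 7.1 m^2
LAI = 9.03

9.03


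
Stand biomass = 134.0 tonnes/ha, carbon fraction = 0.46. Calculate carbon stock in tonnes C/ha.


Formula: Carbon Stock = Biomass * Carbon Fraction
C = 134.0 t/ha * 0.46
C = 61.6 t C/ha

61.6


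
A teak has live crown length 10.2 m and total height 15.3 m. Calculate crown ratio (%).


Formula: Crown Ratio = (Crown Length / Total Height) * 100
CR = (10.2 m / 15.3 m) * 100
CR = 0.6667 * 100 = 66.7%

66.7


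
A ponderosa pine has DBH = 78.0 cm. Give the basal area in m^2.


Formula: BA = pi * (DBH/2)^2 / 10000  (cm^2 to m^2)
Radius = DBH/2 = 78.0/2 = 39.0 cm
BA = pi * 39.0^2 / 10000
   = 4778.3624 cm^2 / 10000
   = 0.4778 m^2

0.4778


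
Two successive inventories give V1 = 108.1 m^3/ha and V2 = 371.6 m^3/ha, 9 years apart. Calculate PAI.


Formula: PAI = (V_T2 - V_T1) / (T2 - T1)
Volume increment = 371.6 - 108.1 = 263.5 m^3/ha
PAI = 263.5 / 9 = 29.28 m^3/ha/year

29.28


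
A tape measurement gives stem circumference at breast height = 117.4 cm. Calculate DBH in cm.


Formula: DBH = C / pi
DBH = 117.4 / pi
pi = 3.14159...
DBH = 37.4 cm

37.4


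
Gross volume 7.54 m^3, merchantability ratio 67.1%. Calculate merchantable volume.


Formula: MV = V_total * (merchantable_pct / 100)
Merchantable fraction = 67.1% / 100 = 0.671
MV = 7.54 m^3 * 0.671 = 5.059 m^3

5.059


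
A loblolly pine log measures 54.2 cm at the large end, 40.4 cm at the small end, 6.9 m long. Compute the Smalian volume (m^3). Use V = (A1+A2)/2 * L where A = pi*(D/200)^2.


Smalian: V = (A1 + A2)/2 * L,  A = pi*(D/200)^2
A1 = pi*(54.2/200)^2 = 0.230722 m^2
A2 = pi*(40.4/200)^2 = 0.12819 m^2
V = (0.230722+0.12819)/2*6.9 = 1.2382 m^3

1.2382


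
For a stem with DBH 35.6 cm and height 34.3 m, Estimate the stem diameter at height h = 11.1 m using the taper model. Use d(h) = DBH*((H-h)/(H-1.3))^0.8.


Taper: d(h) = DBH * ((H - h) / (H - 1.3))^0.8
Numerator = H - h = 34.3 - 11.1 = 23.2 m
Denominator = H - 1.3 = 34.3 - 1.3 = 33.0 m
Ratio = 23.2 / 33.0 = 0.70303
d = 35.6 * 0.70303^0.8 = 26.9 cm

26.9


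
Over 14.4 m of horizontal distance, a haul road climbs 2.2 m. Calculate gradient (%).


Formula: Gradient = rise / run * 100
Gradient = 2.2 / 14.4 * 100 = 15.3%

15.3


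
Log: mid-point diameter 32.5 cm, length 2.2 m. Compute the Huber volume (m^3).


Huber: V = Am * L,  Am = pi*(Dm/200)^2
Am = pi*(32.5/200)^2 = 0.082958 m^2
V = 0.082958*2.2 = 0.1825 m^3

0.1825


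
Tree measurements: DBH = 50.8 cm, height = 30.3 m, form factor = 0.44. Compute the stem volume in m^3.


Formula: V = pi * (DBH/200)^2 * H * ff
Radius = DBH/200 = 50.8/200 = 0.254 m
Radius^2 = 0.254^2 = 0.064516 m^2
V = pi * 0.064516 * 30.3 * 0.44
V = 2.702 m^3

2.702


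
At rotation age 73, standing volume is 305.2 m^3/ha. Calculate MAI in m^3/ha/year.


Formula: MAI = Total Volume / Stand Age
MAI = 305.2 m^3/ha / 73 years
MAI = 4.18 m^3/ha/year

4.18


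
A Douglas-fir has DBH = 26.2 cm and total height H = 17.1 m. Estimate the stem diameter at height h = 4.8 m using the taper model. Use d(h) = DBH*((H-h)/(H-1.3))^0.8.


Taper: d(h) = DBH * ((H - h) / (H - 1.3))^0.8
Numerator = H - h = 17.1 - 4.8 = 12.3 m
Denominator = H - 1.3 = 17.1 - 1.3 = 15.8 m
Ratio = 12.3 / 15.8 = 0.77848
d = 26.2 * 0.77848^0.8 = 21.4 cm

21.4


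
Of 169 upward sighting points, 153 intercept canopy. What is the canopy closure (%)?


Formula: Canopy closure = covered points / total points * 100
Closure = 153 / 169 * 100
Closure = 0.9053 * 100 = 90.5%

90.5


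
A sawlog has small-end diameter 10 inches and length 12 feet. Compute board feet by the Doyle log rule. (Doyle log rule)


Doyle: BF = (D - 4)^2 * L / 16
Adjusted diameter = 10 - 4 = 6 in
(D-4)^2 = 6^2 = 36
BF = 36 * 12 / 16 = 27 BF

27


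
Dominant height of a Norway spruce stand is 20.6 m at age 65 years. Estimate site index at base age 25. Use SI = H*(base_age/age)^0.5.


Formula: SI = H_dom * (base_age / age)^0.5
Age ratio = 25 / 65 = 0.38462
sqrt(age_ratio) = 0.62017
SI = 20.6 * 0.62017 = 12.8 m

12.8


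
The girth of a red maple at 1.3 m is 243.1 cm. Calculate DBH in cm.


Formula: DBH = C / pi
DBH = 243.1 / pi
pi = 3.14159...
DBH = 77.4 cm

77.4


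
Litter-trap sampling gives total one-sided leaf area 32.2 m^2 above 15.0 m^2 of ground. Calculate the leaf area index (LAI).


Formula: LAI = total leaf area / ground area  (dimensionless)
LAI = 32.2 m^2 / 15.0 m^2
LAI = 2.15

2.15


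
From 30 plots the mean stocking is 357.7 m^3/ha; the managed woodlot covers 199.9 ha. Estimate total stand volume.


Formula: Total Volume = Mean Volume per ha * Total Area
Total Volume = 357.7 m^3/ha * 199.9 ha
Total Volume = 71504 m^3

71504


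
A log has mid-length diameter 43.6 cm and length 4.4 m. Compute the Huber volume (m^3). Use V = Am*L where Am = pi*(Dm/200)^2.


Huber: V = Am * L,  Am = pi*(Dm/200)^2
Am = pi*(43.6/200)^2 = 0.149301 m^2
V = 0.149301*4.4 = 0.6569 m^3

0.6569


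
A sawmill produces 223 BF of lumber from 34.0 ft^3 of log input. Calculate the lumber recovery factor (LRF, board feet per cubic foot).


Formula: LRF = Lumber Output (BF) / Log Input (ft^3)
LRF = 223 BF / 34.0 ft^3
LRF = 6.56 BF/ft^3

6.56


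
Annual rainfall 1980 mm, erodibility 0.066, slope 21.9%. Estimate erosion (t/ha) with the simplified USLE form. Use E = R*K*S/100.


Formula: E = R * K * S / 100  (simplified USLE)
R * K = 1980 * 0.066 = 130.68
E = 130.68 * 21.9 / 100 = 28.62 t/ha

28.62


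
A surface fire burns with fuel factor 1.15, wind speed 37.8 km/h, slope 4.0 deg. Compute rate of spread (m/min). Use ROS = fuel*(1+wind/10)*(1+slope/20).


Formula: ROS = fuel * (1 + wind/10) * (1 + slope/20)
Wind factor = 1 + 37.8/10 = 4.78
Slope factor = 1 + 4.0/20 = 1.2
ROS = 1.15 * 4.78 * 1.2 = 6.6 m/min

6.6


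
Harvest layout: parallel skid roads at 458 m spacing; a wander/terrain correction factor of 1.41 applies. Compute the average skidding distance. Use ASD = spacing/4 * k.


Formula: ASD = (spacing / 4) * correction
Uncorrected distance = spacing / 4 = 458 / 4 = 114.5 m
ASD = 114.5 * 1.41 = 161 m

161


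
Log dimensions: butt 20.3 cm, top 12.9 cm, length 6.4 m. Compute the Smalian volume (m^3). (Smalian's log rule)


Smalian: V = (A1 + A2)/2 * L,  A = pi*(D/200)^2
A1 = pi*(20.3/200)^2 = 0.032365 m^2
A2 = pi*(12.9/200)^2 = 0.01307 m^2
V = (0.032365+0.01307)/2*6.4 = 0.1454 m^3

0.1454


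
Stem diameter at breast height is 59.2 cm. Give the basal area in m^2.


Formula: BA = pi * (DBH/2)^2 / 10000  (cm^2 to m^2)
Radius = DBH/2 = 59.2/2 = 29.6 cm
BA = pi * 29.6^2 / 10000
   = 2752.5378 cm^2 / 10000
   = 0.2753 m^2

0.2753


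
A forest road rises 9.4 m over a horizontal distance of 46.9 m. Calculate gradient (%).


Formula: Gradient = rise / run * 100
Gradient = 9.4 / 46.9 * 100 = 20.0%

20.0


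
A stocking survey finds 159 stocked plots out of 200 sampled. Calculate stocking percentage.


Formula: Stocking % = stocked plots / total plots * 100
Stocking = 159 / 200 * 100
Stocking = 0.795 * 100 = 79.5%

79.5


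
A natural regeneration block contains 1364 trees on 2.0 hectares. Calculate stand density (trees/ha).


Formula: Stand Density = N_trees / Area_ha
Density = 1364 trees / 2.0 ha
Density = 682 trees/ha

682


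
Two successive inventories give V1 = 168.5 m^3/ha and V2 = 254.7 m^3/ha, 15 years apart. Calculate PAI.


Formula: PAI = (V_T2 - V_T1) / (T2 - T1)
Volume increment = 254.7 - 168.5 = 86.2 m^3/ha
PAI = 86.2 / 15 = 5.75 m^3/ha/year

5.75


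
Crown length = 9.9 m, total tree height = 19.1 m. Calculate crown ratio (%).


Formula: Crown Ratio = (Crown Length / Total Height) * 100
CR = (9.9 m / 19.1 m) * 100
CR = 0.5183 * 100 = 51.8%

51.8


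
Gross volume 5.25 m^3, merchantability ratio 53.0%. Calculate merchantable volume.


Formula: MV = V_total * (merchantable_pct / 100)
Merchantable fraction = 53.0% / 100 = 0.53
MV = 5.25 m^3 * 0.53 = 2.783 m^3

2.783


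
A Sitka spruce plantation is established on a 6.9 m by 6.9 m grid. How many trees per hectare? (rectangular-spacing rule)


Formula: TPH = 10000 m^2/ha / (spacing_x * spacing_y)
Area per tree = 6.9 m * 6.9 m = 47.61 m^2
TPH = 10000 / 47.61 = 210 trees/ha

210


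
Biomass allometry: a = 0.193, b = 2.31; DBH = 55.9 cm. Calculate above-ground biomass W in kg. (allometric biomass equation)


Formula: W = a * DBH^b  (allometric power law)
DBH^b = 55.9^2.31 = 10877.3042
W = 0.193 * 10877.3042 = 2099.3 kg

2099.3


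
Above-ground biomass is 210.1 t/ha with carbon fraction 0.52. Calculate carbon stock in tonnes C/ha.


Formula: Carbon Stock = Biomass * Carbon Fraction
C = 210.1 t/ha * 0.52
C = 109.3 t C/ha

109.3


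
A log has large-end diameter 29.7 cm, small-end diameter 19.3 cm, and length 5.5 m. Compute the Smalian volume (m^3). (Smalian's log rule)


Smalian: V = (A1 + A2)/2 * L,  A = pi*(D/200)^2
A1 = pi*(29.7/200)^2 = 0.069279 m^2
A2 = pi*(19.3/200)^2 = 0.029255 m^2
V = (0.069279+0.029255)/2*5.5 = 0.271 m^3

0.271


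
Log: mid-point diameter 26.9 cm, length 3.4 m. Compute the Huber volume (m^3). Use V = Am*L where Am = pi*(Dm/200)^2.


Huber: V = Am * L,  Am = pi*(Dm/200)^2
Am = pi*(26.9/200)^2 = 0.056832 m^2
V = 0.056832*3.4 = 0.1932 m^3

0.1932


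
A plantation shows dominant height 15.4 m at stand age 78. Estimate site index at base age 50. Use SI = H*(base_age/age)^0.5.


Formula: SI = H_dom * (base_age / age)^0.5
Age ratio = 50 / 78 = 0.64103
sqrt(age_ratio) = 0.80064
SI = 15.4 * 0.80064 = 12.3 m

12.3


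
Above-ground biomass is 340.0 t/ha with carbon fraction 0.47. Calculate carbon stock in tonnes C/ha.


Formula: Carbon Stock = Biomass * Carbon Fraction
C = 340.0 t/ha * 0.47
C = 159.8 t C/ha

159.8


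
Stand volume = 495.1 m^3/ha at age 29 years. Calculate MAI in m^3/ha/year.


Formula: MAI = Total Volume / Stand Age
MAI = 495.1 m^3/ha / 29 years
MAI = 17.07 m^3/ha/year

17.07


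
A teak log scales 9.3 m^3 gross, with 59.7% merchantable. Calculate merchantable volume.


Formula: MV = V_total * (merchantable_pct / 100)
Merchantable fraction = 59.7% / 100 = 0.597
MV = 9.3 m^3 * 0.597 = 5.552 m^3

5.552


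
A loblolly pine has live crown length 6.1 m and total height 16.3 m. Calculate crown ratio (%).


Formula: Crown Ratio = (Crown Length / Total Height) * 100
CR = (6.1 m / 16.3 m) * 100
CR = 0.3742 * 100 = 37.4%

37.4


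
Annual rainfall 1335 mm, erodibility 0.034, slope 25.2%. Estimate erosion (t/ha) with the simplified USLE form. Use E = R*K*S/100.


Formula: E = R * K * S / 100  (simplified USLE)
R * K = 1335 * 0.034 = 45.39
E = 45.39 * 25.2 / 100 = 11.44 t/ha

11.44


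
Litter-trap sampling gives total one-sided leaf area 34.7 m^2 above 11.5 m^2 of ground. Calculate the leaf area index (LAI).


Formula: LAI = total leaf area / ground area  (dimensionless)
LAI = 34.7 m^2 / 11.5 m^2
LAI = 3.02

3.02


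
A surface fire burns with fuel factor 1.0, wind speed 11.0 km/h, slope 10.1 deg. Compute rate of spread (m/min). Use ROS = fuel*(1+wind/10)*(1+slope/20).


Formula: ROS = fuel * (1 + wind/10) * (1 + slope/20)
Wind factor = 1 + 11.0/10 = 2.1
Slope factor = 1 + 10.1/20 = 1.505
ROS = 1.0 * 2.1 * 1.505 = 3.16 m/min

3.16


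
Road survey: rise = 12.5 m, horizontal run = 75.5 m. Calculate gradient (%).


Formula: Gradient = rise / run * 100
Gradient = 12.5 / 75.5 * 100 = 16.6%

16.6


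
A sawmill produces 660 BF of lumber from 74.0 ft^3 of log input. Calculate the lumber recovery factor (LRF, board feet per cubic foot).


Formula: LRF = Lumber Output (BF) / Log Input (ft^3)
LRF = 660 BF / 74.0 ft^3
LRF = 8.92 BF/ft^3

8.92


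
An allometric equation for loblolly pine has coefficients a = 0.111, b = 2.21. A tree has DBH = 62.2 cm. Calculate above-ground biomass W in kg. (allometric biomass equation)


Formula: W = a * DBH^b  (allometric power law)
DBH^b = 62.2^2.21 = 9210.3631
W = 0.111 * 9210.3631 = 1022.4 kg

1022.4


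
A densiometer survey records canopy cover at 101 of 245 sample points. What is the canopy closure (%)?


Formula: Canopy closure = covered points / total points * 100
Closure = 101 / 245 * 100
Closure = 0.4122 * 100 = 41.2%

41.2


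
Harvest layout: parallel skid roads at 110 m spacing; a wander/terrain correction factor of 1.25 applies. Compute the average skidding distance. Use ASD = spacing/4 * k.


Formula: ASD = (spacing / 4) * correction
Uncorrected distance = spacing / 4 = 110 / 4 = 27.5 m
ASD = 27.5 * 1.25 = 34 m

34


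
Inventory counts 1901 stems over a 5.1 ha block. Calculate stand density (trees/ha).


Formula: Stand Density = N_trees / Area_ha
Density = 1901 trees / 5.1 ha
Density = 373 trees/ha

373


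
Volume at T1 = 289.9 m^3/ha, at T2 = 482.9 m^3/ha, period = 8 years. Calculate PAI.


Formula: PAI = (V_T2 - V_T1) / (T2 - T1)
Volume increment = 482.9 - 289.9 = 193.0 m^3/ha
PAI = 193.0 / 8 = 24.13 m^3/ha/year

24.13


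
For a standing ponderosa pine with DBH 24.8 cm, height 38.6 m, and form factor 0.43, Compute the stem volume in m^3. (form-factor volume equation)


Formula: V = pi * (DBH/200)^2 * H * ff
Radius = DBH/200 = 24.8/200 = 0.124 m
Radius^2 = 0.124^2 = 0.015376 m^2
V = pi * 0.015376 * 38.6 * 0.43
V = 0.802 m^3

0.802


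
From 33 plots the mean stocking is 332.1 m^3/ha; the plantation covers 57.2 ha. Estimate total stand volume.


Formula: Total Volume = Mean Volume per ha * Total Area
Total Volume = 332.1 m^3/ha * 57.2 ha
Total Volume = 18996 m^3

18996


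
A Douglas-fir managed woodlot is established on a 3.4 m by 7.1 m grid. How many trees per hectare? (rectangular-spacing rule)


Formula: TPH = 10000 m^2/ha / (spacing_x * spacing_y)
Area per tree = 3.4 m * 7.1 m = 24.14 m^2
TPH = 10000 / 24.14 = 414 trees/ha

414


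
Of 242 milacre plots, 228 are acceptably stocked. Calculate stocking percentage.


Formula: Stocking % = stocked plots / total plots * 100
Stocking = 228 / 242 * 100
Stocking = 0.9421 * 100 = 94.2%

94.2


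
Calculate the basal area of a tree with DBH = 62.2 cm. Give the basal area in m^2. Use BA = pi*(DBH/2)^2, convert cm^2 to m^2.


Formula: BA = pi * (DBH/2)^2 / 10000  (cm^2 to m^2)
Radius = DBH/2 = 62.2/2 = 31.1 cm
BA = pi * 31.1^2 / 10000
   = 3038.5798 cm^2 / 10000
   = 0.3039 m^2

0.3039


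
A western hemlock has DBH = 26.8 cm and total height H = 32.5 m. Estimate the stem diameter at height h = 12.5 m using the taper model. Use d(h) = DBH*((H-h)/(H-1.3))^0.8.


Taper: d(h) = DBH * ((H - h) / (H - 1.3))^0.8
Numerator = H - h = 32.5 - 12.5 = 20.0 m
Denominator = H - 1.3 = 32.5 - 1.3 = 31.2 m
Ratio = 20.0 / 31.2 = 0.64103
d = 26.8 * 0.64103^0.8 = 18.8 cm

18.8


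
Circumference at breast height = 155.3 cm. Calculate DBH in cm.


Formula: DBH = C / pi
DBH = 155.3 / pi
pi = 3.14159...
DBH = 49.4 cm

49.4


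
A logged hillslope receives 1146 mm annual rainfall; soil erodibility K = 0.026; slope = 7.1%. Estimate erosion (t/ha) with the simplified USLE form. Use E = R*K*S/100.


Formula: E = R * K * S / 100  (simplified USLE)
R * K = 1146 * 0.026 = 29.796
E = 29.796 * 7.1 / 100 = 2.12 t/ha

2.12


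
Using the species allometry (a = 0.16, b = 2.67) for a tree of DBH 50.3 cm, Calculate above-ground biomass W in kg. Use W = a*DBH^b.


Formula: W = a * DBH^b  (allometric power law)
DBH^b = 50.3^2.67 = 34929.0296
W = 0.16 * 34929.0296 = 5588.6 kg

5588.6


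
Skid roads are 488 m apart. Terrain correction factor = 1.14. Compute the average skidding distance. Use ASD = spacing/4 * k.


Formula: ASD = (spacing / 4) * correction
Uncorrected distance = spacing / 4 = 488 / 4 = 122 m
ASD = 122 * 1.14 = 139 m

139


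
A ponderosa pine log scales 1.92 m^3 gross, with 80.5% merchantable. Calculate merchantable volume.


Formula: MV = V_total * (merchantable_pct / 100)
Merchantable fraction = 80.5% / 100 = 0.805
MV = 1.92 m^3 * 0.805 = 1.546 m^3

1.546


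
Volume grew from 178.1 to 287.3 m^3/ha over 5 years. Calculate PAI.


Formula: PAI = (V_T2 - V_T1) / (T2 - T1)
Volume increment = 287.3 - 178.1 = 109.2 m^3/ha
PAI = 109.2 / 5 = 21.84 m^3/ha/year

21.84


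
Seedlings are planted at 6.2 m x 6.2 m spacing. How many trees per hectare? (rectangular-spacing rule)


Formula: TPH = 10000 m^2/ha / (spacing_x * spacing_y)
Area per tree = 6.2 m * 6.2 m = 38.44 m^2
TPH = 10000 / 38.44 = 260 trees/ha

260


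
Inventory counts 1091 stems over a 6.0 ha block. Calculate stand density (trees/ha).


Formula: Stand Density = N_trees / Area_ha
Density = 1091 trees / 6.0 ha
Density = 182 trees/ha

182


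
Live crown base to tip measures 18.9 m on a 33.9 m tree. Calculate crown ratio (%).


Formula: Crown Ratio = (Crown Length / Total Height) * 100
CR = (18.9 m / 33.9 m) * 100
CR = 0.5575 * 100 = 55.8%

55.8


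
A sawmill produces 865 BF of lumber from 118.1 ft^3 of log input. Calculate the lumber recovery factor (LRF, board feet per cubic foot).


Formula: LRF = Lumber Output (BF) / Log Input (ft^3)
LRF = 865 BF / 118.1 ft^3
LRF = 7.32 BF/ft^3

7.32


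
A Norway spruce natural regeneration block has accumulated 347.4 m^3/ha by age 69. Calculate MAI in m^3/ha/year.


Formula: MAI = Total Volume / Stand Age
MAI = 347.4 m^3/ha / 69 years
MAI = 5.03 m^3/ha/year

5.03


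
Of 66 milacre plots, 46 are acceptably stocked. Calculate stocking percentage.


Formula: Stocking % = stocked plots / total plots * 100
Stocking = 46 / 66 * 100
Stocking = 0.697 * 100 = 69.7%

69.7


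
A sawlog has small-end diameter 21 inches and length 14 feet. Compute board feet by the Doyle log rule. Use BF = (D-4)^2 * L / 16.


Doyle: BF = (D - 4)^2 * L / 16
Adjusted diameter = 21 - 4 = 17 in
(D-4)^2 = 17^2 = 289
BF = 289 * 14 / 16 = 253 BF

253


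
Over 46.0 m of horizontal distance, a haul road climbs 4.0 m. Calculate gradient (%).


Formula: Gradient = rise / run * 100
Gradient = 4.0 / 46.0 * 100 = 8.7%

8.7


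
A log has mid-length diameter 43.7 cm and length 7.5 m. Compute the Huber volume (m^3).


Huber: V = Am * L,  Am = pi*(Dm/200)^2
Am = pi*(43.7/200)^2 = 0.149987 m^2
V = 0.149987*7.5 = 1.1249 m^3

1.1249


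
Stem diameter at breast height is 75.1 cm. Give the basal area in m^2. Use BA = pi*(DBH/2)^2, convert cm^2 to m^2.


Formula: BA = pi * (DBH/2)^2 / 10000  (cm^2 to m^2)
Radius = DBH/2 = 75.1/2 = 37.55 cm
BA = pi * 37.55^2 / 10000
   = 4429.6535 cm^2 / 10000
   = 0.443 m^2

0.443


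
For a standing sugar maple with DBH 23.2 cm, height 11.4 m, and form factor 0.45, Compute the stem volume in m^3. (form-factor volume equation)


Formula: V = pi * (DBH/200)^2 * H * ff
Radius = DBH/200 = 23.2/200 = 0.116 m
Radius^2 = 0.116^2 = 0.013456 m^2
V = pi * 0.013456 * 11.4 * 0.45
V = 0.217 m^3

0.217


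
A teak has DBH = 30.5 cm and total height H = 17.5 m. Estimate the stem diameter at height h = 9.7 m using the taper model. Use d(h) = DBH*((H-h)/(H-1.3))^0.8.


Taper: d(h) = DBH * ((H - h) / (H - 1.3))^0.8
Numerator = H - h = 17.5 - 9.7 = 7.8 m
Denominator = H - 1.3 = 17.5 - 1.3 = 16.2 m
Ratio = 7.8 / 16.2 = 0.48148
d = 30.5 * 0.48148^0.8 = 17.0 cm

17.0


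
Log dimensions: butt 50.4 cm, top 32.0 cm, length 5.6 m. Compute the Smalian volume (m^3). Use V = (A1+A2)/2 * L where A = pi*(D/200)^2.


Smalian: V = (A1 + A2)/2 * L,  A = pi*(D/200)^2
A1 = pi*(50.4/200)^2 = 0.199504 m^2
A2 = pi*(32.0/200)^2 = 0.080425 m^2
V = (0.199504+0.080425)/2*5.6 = 0.7838 m^3

0.7838


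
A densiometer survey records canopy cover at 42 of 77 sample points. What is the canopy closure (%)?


Formula: Canopy closure = covered points / total points * 100
Closure = 42 / 77 * 100
Closure = 0.5455 * 100 = 54.5%

54.5


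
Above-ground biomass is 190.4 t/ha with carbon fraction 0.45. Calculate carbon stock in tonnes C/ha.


Formula: Carbon Stock = Biomass * Carbon Fraction
C = 190.4 t/ha * 0.45
C = 85.7 t C/ha

85.7


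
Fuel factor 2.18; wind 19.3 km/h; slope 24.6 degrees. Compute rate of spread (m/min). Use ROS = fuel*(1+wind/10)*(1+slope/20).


Formula: ROS = fuel * (1 + wind/10) * (1 + slope/20)
Wind factor = 1 + 19.3/10 = 2.93
Slope factor = 1 + 24.6/20 = 2.23
ROS = 2.18 * 2.93 * 2.23 = 14.24 m/min

14.24


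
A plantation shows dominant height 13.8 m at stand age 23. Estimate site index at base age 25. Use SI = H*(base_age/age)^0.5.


Formula: SI = H_dom * (base_age / age)^0.5
Age ratio = 25 / 23 = 1.08696
sqrt(age_ratio) = 1.04257
SI = 13.8 * 1.04257 = 14.4 m

14.4


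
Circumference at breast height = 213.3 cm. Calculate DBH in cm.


Formula: DBH = C / pi
DBH = 213.3 / pi
pi = 3.14159...
DBH = 67.9 cm

67.9


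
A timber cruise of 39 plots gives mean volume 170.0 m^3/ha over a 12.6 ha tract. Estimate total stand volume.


Formula: Total Volume = Mean Volume per ha * Total Area
Total Volume = 170.0 m^3/ha * 12.6 ha
Total Volume = 2142 m^3

2142


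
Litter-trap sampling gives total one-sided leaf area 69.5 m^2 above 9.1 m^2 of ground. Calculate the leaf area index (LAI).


Formula: LAI = total leaf area / ground area  (dimensionless)
LAI = 69.5 m^2 / 9.1 m^2
LAI = 7.64

7.64


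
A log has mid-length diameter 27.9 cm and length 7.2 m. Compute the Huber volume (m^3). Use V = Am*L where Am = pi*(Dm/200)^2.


Huber: V = Am * L,  Am = pi*(Dm/200)^2
Am = pi*(27.9/200)^2 = 0.061136 m^2
V = 0.061136*7.2 = 0.4402 m^3

0.4402


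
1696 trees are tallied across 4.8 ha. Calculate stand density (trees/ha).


Formula: Stand Density = N_trees / Area_ha
Density = 1696 trees / 4.8 ha
Density = 353 trees/ha

353


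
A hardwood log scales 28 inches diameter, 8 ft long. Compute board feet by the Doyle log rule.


Doyle: BF = (D - 4)^2 * L / 16
Adjusted diameter = 28 - 4 = 24 in
(D-4)^2 = 24^2 = 576
BF = 576 * 8 / 16 = 288 BF

288


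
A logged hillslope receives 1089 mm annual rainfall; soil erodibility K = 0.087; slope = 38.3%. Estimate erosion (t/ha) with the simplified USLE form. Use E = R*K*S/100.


Formula: E = R * K * S / 100  (simplified USLE)
R * K = 1089 * 0.087 = 94.743
E = 94.743 * 38.3 / 100 = 36.29 t/ha

36.29


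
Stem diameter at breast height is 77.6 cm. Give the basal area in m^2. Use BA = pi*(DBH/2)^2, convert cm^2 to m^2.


Formula: BA = pi * (DBH/2)^2 / 10000  (cm^2 to m^2)
Radius = DBH/2 = 77.6/2 = 38.8 cm
BA = pi * 38.8^2 / 10000
   = 4729.4792 cm^2 / 10000
   = 0.4729 m^2

0.4729


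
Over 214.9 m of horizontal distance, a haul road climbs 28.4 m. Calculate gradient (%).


Formula: Gradient = rise / run * 100
Gradient = 28.4 / 214.9 * 100 = 13.2%

13.2


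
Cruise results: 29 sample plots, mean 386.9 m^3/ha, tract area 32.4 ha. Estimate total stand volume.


Formula: Total Volume = Mean Volume per ha * Total Area
Total Volume = 386.9 m^3/ha * 32.4 ha
Total Volume = 12536 m^3

12536


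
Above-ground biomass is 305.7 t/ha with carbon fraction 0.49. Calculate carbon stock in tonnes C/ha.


Formula: Carbon Stock = Biomass * Carbon Fraction
C = 305.7 t/ha * 0.49
C = 149.8 t C/ha

149.8


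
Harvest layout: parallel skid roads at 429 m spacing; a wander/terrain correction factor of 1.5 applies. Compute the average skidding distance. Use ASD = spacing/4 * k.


Formula: ASD = (spacing / 4) * correction
Uncorrected distance = spacing / 4 = 429 / 4 = 107.25 m
ASD = 107.25 * 1.5 = 161 m

161


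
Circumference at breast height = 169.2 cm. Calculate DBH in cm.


Formula: DBH = C / pi
DBH = 169.2 / pi
pi = 3.14159...
DBH = 53.9 cm

53.9


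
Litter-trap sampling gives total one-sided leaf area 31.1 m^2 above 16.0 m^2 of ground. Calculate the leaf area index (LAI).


Formula: LAI = total leaf area / ground area  (dimensionless)
LAI = 31.1 m^2 / 16.0 m^2
LAI = 1.94

1.94


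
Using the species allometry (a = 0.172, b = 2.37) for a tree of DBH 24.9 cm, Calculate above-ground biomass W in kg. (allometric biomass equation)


Formula: W = a * DBH^b  (allometric power law)
DBH^b = 24.9^2.37 = 2037.0067
W = 0.172 * 2037.0067 = 350.4 kg

350.4


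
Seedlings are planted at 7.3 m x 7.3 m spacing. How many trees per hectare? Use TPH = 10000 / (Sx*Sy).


Formula: TPH = 10000 m^2/ha / (spacing_x * spacing_y)
Area per tree = 7.3 m * 7.3 m = 53.29 m^2
TPH = 10000 / 53.29 = 188 trees/ha

188


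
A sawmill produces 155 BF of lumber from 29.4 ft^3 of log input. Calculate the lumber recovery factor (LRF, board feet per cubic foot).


Formula: LRF = Lumber Output (BF) / Log Input (ft^3)
LRF = 155 BF / 29.4 ft^3
LRF = 5.27 BF/ft^3

5.27


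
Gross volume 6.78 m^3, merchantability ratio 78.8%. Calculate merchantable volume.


Formula: MV = V_total * (merchantable_pct / 100)
Merchantable fraction = 78.8% / 100 = 0.788
MV = 6.78 m^3 * 0.788 = 5.343 m^3

5.343


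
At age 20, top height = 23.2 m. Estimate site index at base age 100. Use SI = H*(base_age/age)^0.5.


Formula: SI = H_dom * (base_age / age)^0.5
Age ratio = 100 / 20 = 5.0
sqrt(age_ratio) = 2.23607
SI = 23.2 * 2.23607 = 51.9 m

51.9


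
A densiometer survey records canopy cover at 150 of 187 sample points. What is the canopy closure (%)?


Formula: Canopy closure = covered points / total points * 100
Closure = 150 / 187 * 100
Closure = 0.8021 * 100 = 80.2%

80.2


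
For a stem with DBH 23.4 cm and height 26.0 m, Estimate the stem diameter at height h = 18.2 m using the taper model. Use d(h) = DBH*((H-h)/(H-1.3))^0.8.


Taper: d(h) = DBH * ((H - h) / (H - 1.3))^0.8
Numerator = H - h = 26.0 - 18.2 = 7.8 m
Denominator = H - 1.3 = 26.0 - 1.3 = 24.7 m
Ratio = 7.8 / 24.7 = 0.31579
d = 23.4 * 0.31579^0.8 = 9.3 cm

9.3


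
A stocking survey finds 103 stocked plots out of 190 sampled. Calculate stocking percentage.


Formula: Stocking % = stocked plots / total plots * 100
Stocking = 103 / 190 * 100
Stocking = 0.5421 * 100 = 54.2%

54.2


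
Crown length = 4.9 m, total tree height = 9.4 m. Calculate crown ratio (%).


Formula: Crown Ratio = (Crown Length / Total Height) * 100
CR = (4.9 m / 9.4 m) * 100
CR = 0.5213 * 100 = 52.1%

52.1


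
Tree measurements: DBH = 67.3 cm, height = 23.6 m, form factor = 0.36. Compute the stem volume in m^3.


Formula: V = pi * (DBH/200)^2 * H * ff
Radius = DBH/200 = 67.3/200 = 0.3365 m
Radius^2 = 0.3365^2 = 0.11323225 m^2
V = pi * 0.11323225 * 23.6 * 0.36
V = 3.022 m^3

3.022


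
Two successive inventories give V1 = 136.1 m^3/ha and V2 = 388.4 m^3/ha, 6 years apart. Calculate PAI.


Formula: PAI = (V_T2 - V_T1) / (T2 - T1)
Volume increment = 388.4 - 136.1 = 252.3 m^3/ha
PAI = 252.3 / 6 = 42.05 m^3/ha/year

42.05


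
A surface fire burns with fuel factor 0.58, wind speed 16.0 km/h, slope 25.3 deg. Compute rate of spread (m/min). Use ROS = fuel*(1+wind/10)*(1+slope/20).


Formula: ROS = fuel * (1 + wind/10) * (1 + slope/20)
Wind factor = 1 + 16.0/10 = 2.6
Slope factor = 1 + 25.3/20 = 2.265
ROS = 0.58 * 2.6 * 2.265 = 3.42 m/min

3.42


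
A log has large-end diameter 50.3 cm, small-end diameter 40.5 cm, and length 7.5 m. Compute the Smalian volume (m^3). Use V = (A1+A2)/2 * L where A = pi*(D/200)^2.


Smalian: V = (A1 + A2)/2 * L,  A = pi*(D/200)^2
A1 = pi*(50.3/200)^2 = 0.198713 m^2
A2 = pi*(40.5/200)^2 = 0.128825 m^2
V = (0.198713+0.128825)/2*7.5 = 1.2283 m^3

1.2283


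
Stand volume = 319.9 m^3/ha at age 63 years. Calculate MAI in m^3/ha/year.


Formula: MAI = Total Volume / Stand Age
MAI = 319.9 m^3/ha / 63 years
MAI = 5.08 m^3/ha/year

5.08


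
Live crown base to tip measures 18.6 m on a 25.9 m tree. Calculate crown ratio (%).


Formula: Crown Ratio = (Crown Length / Total Height) * 100
CR = (18.6 m / 25.9 m) * 100
CR = 0.7181 * 100 = 71.8%

71.8


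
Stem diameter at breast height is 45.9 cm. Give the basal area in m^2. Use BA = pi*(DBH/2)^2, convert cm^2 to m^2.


Formula: BA = pi * (DBH/2)^2 / 10000  (cm^2 to m^2)
Radius = DBH/2 = 45.9/2 = 22.95 cm
BA = pi * 22.95^2 / 10000
   = 1654.6847 cm^2 / 10000
   = 0.1655 m^2

0.1655


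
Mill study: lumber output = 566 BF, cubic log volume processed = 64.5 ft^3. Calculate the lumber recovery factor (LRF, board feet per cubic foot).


Formula: LRF = Lumber Output (BF) / Log Input (ft^3)
LRF = 566 BF / 64.5 ft^3
LRF = 8.78 BF/ft^3

8.78


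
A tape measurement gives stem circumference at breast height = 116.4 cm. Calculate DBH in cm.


Formula: DBH = C / pi
DBH = 116.4 / pi
pi = 3.14159...
DBH = 37.1 cm

37.1


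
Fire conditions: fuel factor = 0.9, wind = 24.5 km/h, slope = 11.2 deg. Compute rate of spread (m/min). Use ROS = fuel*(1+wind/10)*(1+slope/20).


Formula: ROS = fuel * (1 + wind/10) * (1 + slope/20)
Wind factor = 1 + 24.5/10 = 3.45
Slope factor = 1 + 11.2/20 = 1.56
ROS = 0.9 * 3.45 * 1.56 = 4.84 m/min

4.84


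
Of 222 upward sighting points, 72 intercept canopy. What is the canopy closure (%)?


Formula: Canopy closure = covered points / total points * 100
Closure = 72 / 222 * 100
Closure = 0.3243 * 100 = 32.4%

32.4


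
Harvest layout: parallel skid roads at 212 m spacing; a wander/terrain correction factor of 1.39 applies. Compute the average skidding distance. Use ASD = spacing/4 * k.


Formula: ASD = (spacing / 4) * correction
Uncorrected distance = spacing / 4 = 212 / 4 = 53 m
ASD = 53 * 1.39 = 74 m

74


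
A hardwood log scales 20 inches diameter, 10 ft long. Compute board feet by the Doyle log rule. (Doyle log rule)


Doyle: BF = (D - 4)^2 * L / 16
Adjusted diameter = 20 - 4 = 16 in
(D-4)^2 = 16^2 = 256
BF = 256 * 10 / 16 = 160 BF

160


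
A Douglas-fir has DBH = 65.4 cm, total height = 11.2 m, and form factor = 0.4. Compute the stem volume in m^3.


Formula: V = pi * (DBH/200)^2 * H * ff
Radius = DBH/200 = 65.4/200 = 0.327 m
Radius^2 = 0.327^2 = 0.106929 m^2
V = pi * 0.106929 * 11.2 * 0.4
V = 1.505 m^3

1.505


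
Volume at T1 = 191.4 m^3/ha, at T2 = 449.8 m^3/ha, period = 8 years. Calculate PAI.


Formula: PAI = (V_T2 - V_T1) / (T2 - T1)
Volume increment = 449.8 - 191.4 = 258.4 m^3/ha
PAI = 258.4 / 8 = 32.3 m^3/ha/year

32.3


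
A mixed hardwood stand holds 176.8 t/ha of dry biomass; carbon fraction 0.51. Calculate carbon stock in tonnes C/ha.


Formula: Carbon Stock = Biomass * Carbon Fraction
C = 176.8 t/ha * 0.51
C = 90.2 t C/ha

90.2


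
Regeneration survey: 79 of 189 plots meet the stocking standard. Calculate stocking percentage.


Formula: Stocking % = stocked plots / total plots * 100
Stocking = 79 / 189 * 100
Stocking = 0.418 * 100 = 41.8%

41.8


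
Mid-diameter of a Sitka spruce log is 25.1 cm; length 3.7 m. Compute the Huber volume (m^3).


Huber: V = Am * L,  Am = pi*(Dm/200)^2
Am = pi*(25.1/200)^2 = 0.049481 m^2
V = 0.049481*3.7 = 0.1831 m^3

0.1831


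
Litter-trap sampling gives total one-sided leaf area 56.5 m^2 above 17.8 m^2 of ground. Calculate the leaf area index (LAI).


Formula: LAI = total leaf area / ground area  (dimensionless)
LAI = 56.5 m^2 / 17.8 m^2
LAI = 3.17

3.17


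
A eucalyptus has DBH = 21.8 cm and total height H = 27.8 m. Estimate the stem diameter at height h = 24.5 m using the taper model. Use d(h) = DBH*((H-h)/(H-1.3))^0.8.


Taper: d(h) = DBH * ((H - h) / (H - 1.3))^0.8
Numerator = H - h = 27.8 - 24.5 = 3.3 m
Denominator = H - 1.3 = 27.8 - 1.3 = 26.5 m
Ratio = 3.3 / 26.5 = 0.12453
d = 21.8 * 0.12453^0.8 = 4.1 cm

4.1


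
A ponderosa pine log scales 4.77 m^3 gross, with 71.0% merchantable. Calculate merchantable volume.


Formula: MV = V_total * (merchantable_pct / 100)
Merchantable fraction = 71.0% / 100 = 0.71
MV = 4.77 m^3 * 0.71 = 3.387 m^3

3.387


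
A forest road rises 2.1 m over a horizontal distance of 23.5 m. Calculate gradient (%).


Formula: Gradient = rise / run * 100
Gradient = 2.1 / 23.5 * 100 = 8.9%

8.9


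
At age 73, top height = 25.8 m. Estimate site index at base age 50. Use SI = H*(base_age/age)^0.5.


Formula: SI = H_dom * (base_age / age)^0.5
Age ratio = 50 / 73 = 0.68493
sqrt(age_ratio) = 0.82761
SI = 25.8 * 0.82761 = 21.4 m

21.4


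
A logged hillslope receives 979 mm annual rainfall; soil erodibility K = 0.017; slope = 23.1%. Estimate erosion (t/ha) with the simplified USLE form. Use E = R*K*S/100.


Formula: E = R * K * S / 100  (simplified USLE)
R * K = 979 * 0.017 = 16.643
E = 16.643 * 23.1 / 100 = 3.84 t/ha

3.84


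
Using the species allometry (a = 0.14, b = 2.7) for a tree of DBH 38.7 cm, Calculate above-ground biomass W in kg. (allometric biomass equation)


Formula: W = a * DBH^b  (allometric power law)
DBH^b = 38.7^2.7 = 19356.1779
W = 0.14 * 19356.1779 = 2709.9 kg

2709.9


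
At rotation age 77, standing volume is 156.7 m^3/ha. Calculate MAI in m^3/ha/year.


Formula: MAI = Total Volume / Stand Age
MAI = 156.7 m^3/ha / 77 years
MAI = 2.04 m^3/ha/year

2.04


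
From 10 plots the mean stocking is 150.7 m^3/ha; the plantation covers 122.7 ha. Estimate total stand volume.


Formula: Total Volume = Mean Volume per ha * Total Area
Total Volume = 150.7 m^3/ha * 122.7 ha
Total Volume = 18491 m^3

18491


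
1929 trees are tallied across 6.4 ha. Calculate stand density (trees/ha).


Formula: Stand Density = N_trees / Area_ha
Density = 1929 trees / 6.4 ha
Density = 301 trees/ha

301


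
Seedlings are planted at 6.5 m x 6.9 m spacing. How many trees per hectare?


Formula: TPH = 10000 m^2/ha / (spacing_x * spacing_y)
Area per tree = 6.5 m * 6.9 m = 44.85 m^2
TPH = 10000 / 44.85 = 223 trees/ha

223


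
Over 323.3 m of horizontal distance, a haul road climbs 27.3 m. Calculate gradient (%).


Formula: Gradient = rise / run * 100
Gradient = 27.3 / 323.3 * 100 = 8.4%

8.4


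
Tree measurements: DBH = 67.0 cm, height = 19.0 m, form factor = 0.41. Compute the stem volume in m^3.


Formula: V = pi * (DBH/200)^2 * H * ff
Radius = DBH/200 = 67.0/200 = 0.335 m
Radius^2 = 0.335^2 = 0.112225 m^2
V = pi * 0.112225 * 19.0 * 0.41
V = 2.746 m^3

2.746


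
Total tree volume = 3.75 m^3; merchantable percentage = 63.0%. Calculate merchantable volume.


Formula: MV = V_total * (merchantable_pct / 100)
Merchantable fraction = 63.0% / 100 = 0.63
MV = 3.75 m^3 * 0.63 = 2.363 m^3

2.363


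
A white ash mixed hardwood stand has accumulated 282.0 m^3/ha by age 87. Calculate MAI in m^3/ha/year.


Formula: MAI = Total Volume / Stand Age
MAI = 282.0 m^3/ha / 87 years
MAI = 3.24 m^3/ha/year

3.24


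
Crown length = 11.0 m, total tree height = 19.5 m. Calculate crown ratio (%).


Formula: Crown Ratio = (Crown Length / Total Height) * 100
CR = (11.0 m / 19.5 m) * 100
CR = 0.5641 * 100 = 56.4%

56.4


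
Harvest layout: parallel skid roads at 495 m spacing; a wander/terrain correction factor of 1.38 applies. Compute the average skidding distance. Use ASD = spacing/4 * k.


Formula: ASD = (spacing / 4) * correction
Uncorrected distance = spacing / 4 = 495 / 4 = 123.75 m
ASD = 123.75 * 1.38 = 171 m

171


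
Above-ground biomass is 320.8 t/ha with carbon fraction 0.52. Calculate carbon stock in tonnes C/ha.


Formula: Carbon Stock = Biomass * Carbon Fraction
C = 320.8 t/ha * 0.52
C = 166.8 t C/ha

166.8


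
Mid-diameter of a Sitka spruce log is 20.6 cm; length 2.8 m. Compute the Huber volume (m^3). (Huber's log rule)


Huber: V = Am * L,  Am = pi*(Dm/200)^2
Am = pi*(20.6/200)^2 = 0.033329 m^2
V = 0.033329*2.8 = 0.0933 m^3

0.0933


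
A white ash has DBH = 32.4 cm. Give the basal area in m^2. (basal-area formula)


Formula: BA = pi * (DBH/2)^2 / 10000  (cm^2 to m^2)
Radius = DBH/2 = 32.4/2 = 16.2 cm
BA = pi * 16.2^2 / 10000
   = 824.4796 cm^2 / 10000
   = 0.0824 m^2

0.0824


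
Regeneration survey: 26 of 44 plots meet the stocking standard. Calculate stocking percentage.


Formula: Stocking % = stocked plots / total plots * 100
Stocking = 26 / 44 * 100
Stocking = 0.5909 * 100 = 59.1%

59.1


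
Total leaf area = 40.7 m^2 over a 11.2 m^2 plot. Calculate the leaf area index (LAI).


Formula: LAI = total leaf area / ground area  (dimensionless)
LAI = 40.7 m^2 / 11.2 m^2
LAI = 3.63

3.63


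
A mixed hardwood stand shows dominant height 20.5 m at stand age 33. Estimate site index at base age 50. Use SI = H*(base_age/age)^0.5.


Formula: SI = H_dom * (base_age / age)^0.5
Age ratio = 50 / 33 = 1.51515
sqrt(age_ratio) = 1.23091
SI = 20.5 * 1.23091 = 25.2 m

25.2


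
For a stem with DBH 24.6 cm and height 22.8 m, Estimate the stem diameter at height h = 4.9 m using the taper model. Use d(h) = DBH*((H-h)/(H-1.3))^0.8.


Taper: d(h) = DBH * ((H - h) / (H - 1.3))^0.8
Numerator = H - h = 22.8 - 4.9 = 17.9 m
Denominator = H - 1.3 = 22.8 - 1.3 = 21.5 m
Ratio = 17.9 / 21.5 = 0.83256
d = 24.6 * 0.83256^0.8 = 21.2 cm

21.2
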